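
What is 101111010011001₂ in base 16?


Group into 4-bit nibbles: 0101111010011001
  0101 = 5
  1110 = E
  1001 = 9
  1001 = 9
= 0x5E99


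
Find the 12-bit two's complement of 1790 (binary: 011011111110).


Original: 011011111110
Step 1 - Invert all bits: 100100000001
Step 2 - Add 1: 100100000001 + 1
= 100100000010 (represents -1790)


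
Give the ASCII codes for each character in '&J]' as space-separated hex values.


String: '&J]'  (3 characters)
Per-character ASCII lookup:
  '&': special character: '&' = 38 → 0x26
  'J': uppercase starts at 65: 'J' = 65 + 9 = 74 → 0x4A
  ']': special character: ']' = 93 → 0x5D
= 0x26 0x4A 0x5D


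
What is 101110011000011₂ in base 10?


Positional values:
Bit 0: 1 × 2^0 = 1
Bit 1: 1 × 2^1 = 2
Bit 6: 1 × 2^6 = 64
Bit 7: 1 × 2^7 = 128
Bit 10: 1 × 2^10 = 1024
Bit 11: 1 × 2^11 = 2048
Bit 12: 1 × 2^12 = 4096
Bit 14: 1 × 2^14 = 16384
Sum = 1 + 2 + 64 + 128 + 1024 + 2048 + 4096 + 16384
= 23747


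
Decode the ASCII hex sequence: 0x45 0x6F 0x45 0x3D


Codes (hex): 0x45 0x6F 0x45 0x3D
Per-code ASCII lookup:
  0x45 = 69  (range 65-90: uppercase, 69 - 65 = 4) → 'E'
  0x6F = 111  (range 97-122: lowercase, 111 - 97 = 14) → 'o'
  0x45 = 69  (range 65-90: uppercase, 69 - 65 = 4) → 'E'
  0x3D = 61  (special character) → '='
= 'EoE='


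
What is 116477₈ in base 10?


Positional values:
Position 0: 7 × 8^0 = 7
Position 1: 7 × 8^1 = 56
Position 2: 4 × 8^2 = 256
Position 3: 6 × 8^3 = 3072
Position 4: 1 × 8^4 = 4096
Position 5: 1 × 8^5 = 32768
Sum = 7 + 56 + 256 + 3072 + 4096 + 32768
= 40255


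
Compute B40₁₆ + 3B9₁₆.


Align and add column by column (LSB to MSB, each column mod 16 with carry):
  0B40
+ 03B9
  ----
  col 0: 0(0) + 9(9) + 0 (carry in) = 9 → 9(9), carry out 0
  col 1: 4(4) + B(11) + 0 (carry in) = 15 → F(15), carry out 0
  col 2: B(11) + 3(3) + 0 (carry in) = 14 → E(14), carry out 0
  col 3: 0(0) + 0(0) + 0 (carry in) = 0 → 0(0), carry out 0
Reading digits MSB→LSB: 0EF9
Strip leading zeros: EF9
= 0xEF9


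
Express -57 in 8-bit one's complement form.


Original: 00111001
Invert all bits:
  bit 0: 0 → 1
  bit 1: 0 → 1
  bit 2: 1 → 0
  bit 3: 1 → 0
  bit 4: 1 → 0
  bit 5: 0 → 1
  bit 6: 0 → 1
  bit 7: 1 → 0
= 11000110


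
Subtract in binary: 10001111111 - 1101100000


Align and subtract column by column (LSB to MSB, borrowing when needed):
  10001111111
- 01101100000
  -----------
  col 0: (1 - 0 borrow-in) - 0 → 1 - 0 = 1, borrow out 0
  col 1: (1 - 0 borrow-in) - 0 → 1 - 0 = 1, borrow out 0
  col 2: (1 - 0 borrow-in) - 0 → 1 - 0 = 1, borrow out 0
  col 3: (1 - 0 borrow-in) - 0 → 1 - 0 = 1, borrow out 0
  col 4: (1 - 0 borrow-in) - 0 → 1 - 0 = 1, borrow out 0
  col 5: (1 - 0 borrow-in) - 1 → 1 - 1 = 0, borrow out 0
  col 6: (1 - 0 borrow-in) - 1 → 1 - 1 = 0, borrow out 0
  col 7: (0 - 0 borrow-in) - 0 → 0 - 0 = 0, borrow out 0
  col 8: (0 - 0 borrow-in) - 1 → borrow from next column: (0+2) - 1 = 1, borrow out 1
  col 9: (0 - 1 borrow-in) - 1 → borrow from next column: (-1+2) - 1 = 0, borrow out 1
  col 10: (1 - 1 borrow-in) - 0 → 0 - 0 = 0, borrow out 0
Reading bits MSB→LSB: 00100011111
Strip leading zeros: 100011111
= 100011111


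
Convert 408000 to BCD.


Each digit → 4-bit binary:
  4 → 0100
  0 → 0000
  8 → 1000
  0 → 0000
  0 → 0000
  0 → 0000
= 0100 0000 1000 0000 0000 0000


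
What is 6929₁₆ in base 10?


Positional values:
Position 0: 9 × 16^0 = 9 × 1 = 9
Position 1: 2 × 16^1 = 2 × 16 = 32
Position 2: 9 × 16^2 = 9 × 256 = 2304
Position 3: 6 × 16^3 = 6 × 4096 = 24576
Sum = 9 + 32 + 2304 + 24576
= 26921


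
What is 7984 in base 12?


Divide by 12 repeatedly:
7984 ÷ 12 = 665 remainder 4
665 ÷ 12 = 55 remainder 5
55 ÷ 12 = 4 remainder 7
4 ÷ 12 = 0 remainder 4
Reading remainders bottom-up:
= 4754


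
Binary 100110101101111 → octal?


Group into 3-bit groups: 100110101101111
  100 = 4
  110 = 6
  101 = 5
  101 = 5
  111 = 7
= 0o46557


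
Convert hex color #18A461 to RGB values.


Hex: #18A461
R = 18₁₆ = 24
G = A4₁₆ = 164
B = 61₁₆ = 97
= RGB(24, 164, 97)


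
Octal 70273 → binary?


Each octal digit → 3 binary bits:
  7 = 111
  0 = 000
  2 = 010
  7 = 111
  3 = 011
Concatenate: 111 000 010 111 011
= 111000010111011


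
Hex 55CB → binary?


Each hex digit → 4 binary bits:
  5 = 0101
  5 = 0101
  C = 1100
  B = 1011
Concatenate: 0101 0101 1100 1011
= 0101010111001011


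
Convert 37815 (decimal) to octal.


Divide by 8 repeatedly:
37815 ÷ 8 = 4726 remainder 7
4726 ÷ 8 = 590 remainder 6
590 ÷ 8 = 73 remainder 6
73 ÷ 8 = 9 remainder 1
9 ÷ 8 = 1 remainder 1
1 ÷ 8 = 0 remainder 1
Reading remainders bottom-up:
= 0o111667


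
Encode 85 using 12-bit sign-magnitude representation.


Sign bit: 0 (positive)
Magnitude: 85 = 00001010101
= 000001010101


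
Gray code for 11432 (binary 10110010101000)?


Binary: 10110010101000
Gray code: G = B XOR (B >> 1)
B >> 1 = 01011001010100
10110010101000 XOR 01011001010100:
  1 XOR 0 = 1
  0 XOR 1 = 1
  1 XOR 0 = 1
  1 XOR 1 = 0
  0 XOR 1 = 1
  0 XOR 0 = 0
  1 XOR 0 = 1
  0 XOR 1 = 1
  1 XOR 0 = 1
  0 XOR 1 = 1
  1 XOR 0 = 1
  0 XOR 1 = 1
  0 XOR 0 = 0
  0 XOR 0 = 0
= 11101011111100


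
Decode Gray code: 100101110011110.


Gray code: 100101110011110
MSB stays the same: 1
Each subsequent bit = prev_binary XOR current_gray:
  B[1] = 1 XOR 0 = 1
  B[2] = 1 XOR 0 = 1
  B[3] = 1 XOR 1 = 0
  B[4] = 0 XOR 0 = 0
  B[5] = 0 XOR 1 = 1
  B[6] = 1 XOR 1 = 0
  B[7] = 0 XOR 1 = 1
  B[8] = 1 XOR 0 = 1
  B[9] = 1 XOR 0 = 1
  B[10] = 1 XOR 1 = 0
  B[11] = 0 XOR 1 = 1
  B[12] = 1 XOR 1 = 0
  B[13] = 0 XOR 1 = 1
  B[14] = 1 XOR 0 = 1
= 111001011101011 (29419 decimal)


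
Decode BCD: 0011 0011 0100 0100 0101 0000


Each 4-bit group → digit:
  0011 → 3
  0011 → 3
  0100 → 4
  0100 → 4
  0101 → 5
  0000 → 0
= 334450


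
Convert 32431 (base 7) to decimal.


Positional values (base 7):
  1 × 7^0 = 1 × 1 = 1
  3 × 7^1 = 3 × 7 = 21
  4 × 7^2 = 4 × 49 = 196
  2 × 7^3 = 2 × 343 = 686
  3 × 7^4 = 3 × 2401 = 7203
Sum = 1 + 21 + 196 + 686 + 7203
= 8107


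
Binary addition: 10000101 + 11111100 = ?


Align and add column by column (LSB to MSB, carry propagating):
  010000101
+ 011111100
  ---------
  col 0: 1 + 0 + 0 (carry in) = 1 → bit 1, carry out 0
  col 1: 0 + 0 + 0 (carry in) = 0 → bit 0, carry out 0
  col 2: 1 + 1 + 0 (carry in) = 2 → bit 0, carry out 1
  col 3: 0 + 1 + 1 (carry in) = 2 → bit 0, carry out 1
  col 4: 0 + 1 + 1 (carry in) = 2 → bit 0, carry out 1
  col 5: 0 + 1 + 1 (carry in) = 2 → bit 0, carry out 1
  col 6: 0 + 1 + 1 (carry in) = 2 → bit 0, carry out 1
  col 7: 1 + 1 + 1 (carry in) = 3 → bit 1, carry out 1
  col 8: 0 + 0 + 1 (carry in) = 1 → bit 1, carry out 0
Reading bits MSB→LSB: 110000001
Strip leading zeros: 110000001
= 110000001


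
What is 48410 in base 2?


Divide by 2 repeatedly:
48410 ÷ 2 = 24205 remainder 0
24205 ÷ 2 = 12102 remainder 1
12102 ÷ 2 = 6051 remainder 0
6051 ÷ 2 = 3025 remainder 1
3025 ÷ 2 = 1512 remainder 1
1512 ÷ 2 = 756 remainder 0
756 ÷ 2 = 378 remainder 0
378 ÷ 2 = 189 remainder 0
189 ÷ 2 = 94 remainder 1
94 ÷ 2 = 47 remainder 0
47 ÷ 2 = 23 remainder 1
23 ÷ 2 = 11 remainder 1
11 ÷ 2 = 5 remainder 1
5 ÷ 2 = 2 remainder 1
2 ÷ 2 = 1 remainder 0
1 ÷ 2 = 0 remainder 1
Reading remainders bottom-up:
= 1011110100011010


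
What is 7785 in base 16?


Divide by 16 repeatedly:
7785 ÷ 16 = 486 remainder 9 (9)
486 ÷ 16 = 30 remainder 6 (6)
30 ÷ 16 = 1 remainder 14 (E)
1 ÷ 16 = 0 remainder 1 (1)
Reading remainders bottom-up:
= 0x1E69


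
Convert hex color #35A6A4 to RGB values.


Hex: #35A6A4
R = 35₁₆ = 53
G = A6₁₆ = 166
B = A4₁₆ = 164
= RGB(53, 166, 164)


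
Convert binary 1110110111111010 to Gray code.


Binary: 1110110111111010
Gray code: G = B XOR (B >> 1)
B >> 1 = 0111011011111101
1110110111111010 XOR 0111011011111101:
  1 XOR 0 = 1
  1 XOR 1 = 0
  1 XOR 1 = 0
  0 XOR 1 = 1
  1 XOR 0 = 1
  1 XOR 1 = 0
  0 XOR 1 = 1
  1 XOR 0 = 1
  1 XOR 1 = 0
  1 XOR 1 = 0
  1 XOR 1 = 0
  1 XOR 1 = 0
  1 XOR 1 = 0
  0 XOR 1 = 1
  1 XOR 0 = 1
  0 XOR 1 = 1
= 1001101100000111


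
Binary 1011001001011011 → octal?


Group into 3-bit groups: 001011001001011011
  001 = 1
  011 = 3
  001 = 1
  001 = 1
  011 = 3
  011 = 3
= 0o131133


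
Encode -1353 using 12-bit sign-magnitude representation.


Sign bit: 1 (negative)
Magnitude: 1353 = 10101001001
= 110101001001


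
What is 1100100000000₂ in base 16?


Group into 4-bit nibbles: 0001100100000000
  0001 = 1
  1001 = 9
  0000 = 0
  0000 = 0
= 0x1900


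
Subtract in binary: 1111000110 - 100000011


Align and subtract column by column (LSB to MSB, borrowing when needed):
  1111000110
- 0100000011
  ----------
  col 0: (0 - 0 borrow-in) - 1 → borrow from next column: (0+2) - 1 = 1, borrow out 1
  col 1: (1 - 1 borrow-in) - 1 → borrow from next column: (0+2) - 1 = 1, borrow out 1
  col 2: (1 - 1 borrow-in) - 0 → 0 - 0 = 0, borrow out 0
  col 3: (0 - 0 borrow-in) - 0 → 0 - 0 = 0, borrow out 0
  col 4: (0 - 0 borrow-in) - 0 → 0 - 0 = 0, borrow out 0
  col 5: (0 - 0 borrow-in) - 0 → 0 - 0 = 0, borrow out 0
  col 6: (1 - 0 borrow-in) - 0 → 1 - 0 = 1, borrow out 0
  col 7: (1 - 0 borrow-in) - 0 → 1 - 0 = 1, borrow out 0
  col 8: (1 - 0 borrow-in) - 1 → 1 - 1 = 0, borrow out 0
  col 9: (1 - 0 borrow-in) - 0 → 1 - 0 = 1, borrow out 0
Reading bits MSB→LSB: 1011000011
Strip leading zeros: 1011000011
= 1011000011


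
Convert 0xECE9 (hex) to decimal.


Positional values:
Position 0: 9 × 16^0 = 9 × 1 = 9
Position 1: E × 16^1 = 14 × 16 = 224
Position 2: C × 16^2 = 12 × 256 = 3072
Position 3: E × 16^3 = 14 × 4096 = 57344
Sum = 9 + 224 + 3072 + 57344
= 60649


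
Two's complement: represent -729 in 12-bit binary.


Original: 001011011001
Step 1 - Invert all bits: 110100100110
Step 2 - Add 1: 110100100110 + 1
= 110100100111 (represents -729)


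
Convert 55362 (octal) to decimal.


Positional values:
Position 0: 2 × 8^0 = 2
Position 1: 6 × 8^1 = 48
Position 2: 3 × 8^2 = 192
Position 3: 5 × 8^3 = 2560
Position 4: 5 × 8^4 = 20480
Sum = 2 + 48 + 192 + 2560 + 20480
= 23282


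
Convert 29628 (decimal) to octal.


Divide by 8 repeatedly:
29628 ÷ 8 = 3703 remainder 4
3703 ÷ 8 = 462 remainder 7
462 ÷ 8 = 57 remainder 6
57 ÷ 8 = 7 remainder 1
7 ÷ 8 = 0 remainder 7
Reading remainders bottom-up:
= 0o71674


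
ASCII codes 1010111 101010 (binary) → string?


Codes (binary): 1010111 101010
Per-code ASCII lookup:
  1010111 = 87  (range 65-90: uppercase, 87 - 65 = 22) → 'W'
  101010 = 42  (special character) → '*'
= 'W*'


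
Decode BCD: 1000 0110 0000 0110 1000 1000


Each 4-bit group → digit:
  1000 → 8
  0110 → 6
  0000 → 0
  0110 → 6
  1000 → 8
  1000 → 8
= 860688


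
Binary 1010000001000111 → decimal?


Positional values:
Bit 0: 1 × 2^0 = 1
Bit 1: 1 × 2^1 = 2
Bit 2: 1 × 2^2 = 4
Bit 6: 1 × 2^6 = 64
Bit 13: 1 × 2^13 = 8192
Bit 15: 1 × 2^15 = 32768
Sum = 1 + 2 + 4 + 64 + 8192 + 32768
= 41031


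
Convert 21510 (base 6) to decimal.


Positional values (base 6):
  0 × 6^0 = 0 × 1 = 0
  1 × 6^1 = 1 × 6 = 6
  5 × 6^2 = 5 × 36 = 180
  1 × 6^3 = 1 × 216 = 216
  2 × 6^4 = 2 × 1296 = 2592
Sum = 0 + 6 + 180 + 216 + 2592
= 2994


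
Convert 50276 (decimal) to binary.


Divide by 2 repeatedly:
50276 ÷ 2 = 25138 remainder 0
25138 ÷ 2 = 12569 remainder 0
12569 ÷ 2 = 6284 remainder 1
6284 ÷ 2 = 3142 remainder 0
3142 ÷ 2 = 1571 remainder 0
1571 ÷ 2 = 785 remainder 1
785 ÷ 2 = 392 remainder 1
392 ÷ 2 = 196 remainder 0
196 ÷ 2 = 98 remainder 0
98 ÷ 2 = 49 remainder 0
49 ÷ 2 = 24 remainder 1
24 ÷ 2 = 12 remainder 0
12 ÷ 2 = 6 remainder 0
6 ÷ 2 = 3 remainder 0
3 ÷ 2 = 1 remainder 1
1 ÷ 2 = 0 remainder 1
Reading remainders bottom-up:
= 1100010001100100


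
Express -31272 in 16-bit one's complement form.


Original: 0111101000101000
Invert all bits:
  bit 0: 0 → 1
  bit 1: 1 → 0
  bit 2: 1 → 0
  bit 3: 1 → 0
  bit 4: 1 → 0
  bit 5: 0 → 1
  bit 6: 1 → 0
  bit 7: 0 → 1
  bit 8: 0 → 1
  bit 9: 0 → 1
  bit 10: 1 → 0
  bit 11: 0 → 1
  bit 12: 1 → 0
  bit 13: 0 → 1
  bit 14: 0 → 1
  bit 15: 0 → 1
= 1000010111010111


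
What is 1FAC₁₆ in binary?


Each hex digit → 4 binary bits:
  1 = 0001
  F = 1111
  A = 1010
  C = 1100
Concatenate: 0001 1111 1010 1100
= 0001111110101100


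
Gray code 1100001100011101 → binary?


Gray code: 1100001100011101
MSB stays the same: 1
Each subsequent bit = prev_binary XOR current_gray:
  B[1] = 1 XOR 1 = 0
  B[2] = 0 XOR 0 = 0
  B[3] = 0 XOR 0 = 0
  B[4] = 0 XOR 0 = 0
  B[5] = 0 XOR 0 = 0
  B[6] = 0 XOR 1 = 1
  B[7] = 1 XOR 1 = 0
  B[8] = 0 XOR 0 = 0
  B[9] = 0 XOR 0 = 0
  B[10] = 0 XOR 0 = 0
  B[11] = 0 XOR 1 = 1
  B[12] = 1 XOR 1 = 0
  B[13] = 0 XOR 1 = 1
  B[14] = 1 XOR 0 = 1
  B[15] = 1 XOR 1 = 0
= 1000001000010110 (33302 decimal)


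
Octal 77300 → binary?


Each octal digit → 3 binary bits:
  7 = 111
  7 = 111
  3 = 011
  0 = 000
  0 = 000
Concatenate: 111 111 011 000 000
= 111111011000000


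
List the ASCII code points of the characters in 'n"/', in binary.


String: 'n"/'  (3 characters)
Per-character ASCII lookup:
  'n': lowercase starts at 97: 'n' = 97 + 13 = 110 → 1101110
  '"': special character: '"' = 34 → 100010
  '/': special character: '/' = 47 → 101111
= 1101110 100010 101111


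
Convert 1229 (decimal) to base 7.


Divide by 7 repeatedly:
1229 ÷ 7 = 175 remainder 4
175 ÷ 7 = 25 remainder 0
25 ÷ 7 = 3 remainder 4
3 ÷ 7 = 0 remainder 3
Reading remainders bottom-up:
= 3404


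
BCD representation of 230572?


Each digit → 4-bit binary:
  2 → 0010
  3 → 0011
  0 → 0000
  5 → 0101
  7 → 0111
  2 → 0010
= 0010 0011 0000 0101 0111 0010


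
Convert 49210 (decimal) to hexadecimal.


Divide by 16 repeatedly:
49210 ÷ 16 = 3075 remainder 10 (A)
3075 ÷ 16 = 192 remainder 3 (3)
192 ÷ 16 = 12 remainder 0 (0)
12 ÷ 16 = 0 remainder 12 (C)
Reading remainders bottom-up:
= 0xC03A


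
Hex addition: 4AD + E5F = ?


Align and add column by column (LSB to MSB, each column mod 16 with carry):
  04AD
+ 0E5F
  ----
  col 0: D(13) + F(15) + 0 (carry in) = 28 → C(12), carry out 1
  col 1: A(10) + 5(5) + 1 (carry in) = 16 → 0(0), carry out 1
  col 2: 4(4) + E(14) + 1 (carry in) = 19 → 3(3), carry out 1
  col 3: 0(0) + 0(0) + 1 (carry in) = 1 → 1(1), carry out 0
Reading digits MSB→LSB: 130C
Strip leading zeros: 130C
= 0x130C


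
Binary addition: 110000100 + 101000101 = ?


Align and add column by column (LSB to MSB, carry propagating):
  0110000100
+ 0101000101
  ----------
  col 0: 0 + 1 + 0 (carry in) = 1 → bit 1, carry out 0
  col 1: 0 + 0 + 0 (carry in) = 0 → bit 0, carry out 0
  col 2: 1 + 1 + 0 (carry in) = 2 → bit 0, carry out 1
  col 3: 0 + 0 + 1 (carry in) = 1 → bit 1, carry out 0
  col 4: 0 + 0 + 0 (carry in) = 0 → bit 0, carry out 0
  col 5: 0 + 0 + 0 (carry in) = 0 → bit 0, carry out 0
  col 6: 0 + 1 + 0 (carry in) = 1 → bit 1, carry out 0
  col 7: 1 + 0 + 0 (carry in) = 1 → bit 1, carry out 0
  col 8: 1 + 1 + 0 (carry in) = 2 → bit 0, carry out 1
  col 9: 0 + 0 + 1 (carry in) = 1 → bit 1, carry out 0
Reading bits MSB→LSB: 1011001001
Strip leading zeros: 1011001001
= 1011001001


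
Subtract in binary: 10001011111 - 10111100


Align and subtract column by column (LSB to MSB, borrowing when needed):
  10001011111
- 00010111100
  -----------
  col 0: (1 - 0 borrow-in) - 0 → 1 - 0 = 1, borrow out 0
  col 1: (1 - 0 borrow-in) - 0 → 1 - 0 = 1, borrow out 0
  col 2: (1 - 0 borrow-in) - 1 → 1 - 1 = 0, borrow out 0
  col 3: (1 - 0 borrow-in) - 1 → 1 - 1 = 0, borrow out 0
  col 4: (1 - 0 borrow-in) - 1 → 1 - 1 = 0, borrow out 0
  col 5: (0 - 0 borrow-in) - 1 → borrow from next column: (0+2) - 1 = 1, borrow out 1
  col 6: (1 - 1 borrow-in) - 0 → 0 - 0 = 0, borrow out 0
  col 7: (0 - 0 borrow-in) - 1 → borrow from next column: (0+2) - 1 = 1, borrow out 1
  col 8: (0 - 1 borrow-in) - 0 → borrow from next column: (-1+2) - 0 = 1, borrow out 1
  col 9: (0 - 1 borrow-in) - 0 → borrow from next column: (-1+2) - 0 = 1, borrow out 1
  col 10: (1 - 1 borrow-in) - 0 → 0 - 0 = 0, borrow out 0
Reading bits MSB→LSB: 01110100011
Strip leading zeros: 1110100011
= 1110100011


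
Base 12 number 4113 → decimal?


Positional values (base 12):
  3 × 12^0 = 3 × 1 = 3
  1 × 12^1 = 1 × 12 = 12
  1 × 12^2 = 1 × 144 = 144
  4 × 12^3 = 4 × 1728 = 6912
Sum = 3 + 12 + 144 + 6912
= 7071


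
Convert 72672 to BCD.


Each digit → 4-bit binary:
  7 → 0111
  2 → 0010
  6 → 0110
  7 → 0111
  2 → 0010
= 0111 0010 0110 0111 0010


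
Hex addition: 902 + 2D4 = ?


Align and add column by column (LSB to MSB, each column mod 16 with carry):
  0902
+ 02D4
  ----
  col 0: 2(2) + 4(4) + 0 (carry in) = 6 → 6(6), carry out 0
  col 1: 0(0) + D(13) + 0 (carry in) = 13 → D(13), carry out 0
  col 2: 9(9) + 2(2) + 0 (carry in) = 11 → B(11), carry out 0
  col 3: 0(0) + 0(0) + 0 (carry in) = 0 → 0(0), carry out 0
Reading digits MSB→LSB: 0BD6
Strip leading zeros: BD6
= 0xBD6


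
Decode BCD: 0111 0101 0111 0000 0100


Each 4-bit group → digit:
  0111 → 7
  0101 → 5
  0111 → 7
  0000 → 0
  0100 → 4
= 75704


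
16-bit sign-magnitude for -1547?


Sign bit: 1 (negative)
Magnitude: 1547 = 000011000001011
= 1000011000001011


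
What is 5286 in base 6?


Divide by 6 repeatedly:
5286 ÷ 6 = 881 remainder 0
881 ÷ 6 = 146 remainder 5
146 ÷ 6 = 24 remainder 2
24 ÷ 6 = 4 remainder 0
4 ÷ 6 = 0 remainder 4
Reading remainders bottom-up:
= 40250


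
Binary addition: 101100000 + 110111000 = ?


Align and add column by column (LSB to MSB, carry propagating):
  0101100000
+ 0110111000
  ----------
  col 0: 0 + 0 + 0 (carry in) = 0 → bit 0, carry out 0
  col 1: 0 + 0 + 0 (carry in) = 0 → bit 0, carry out 0
  col 2: 0 + 0 + 0 (carry in) = 0 → bit 0, carry out 0
  col 3: 0 + 1 + 0 (carry in) = 1 → bit 1, carry out 0
  col 4: 0 + 1 + 0 (carry in) = 1 → bit 1, carry out 0
  col 5: 1 + 1 + 0 (carry in) = 2 → bit 0, carry out 1
  col 6: 1 + 0 + 1 (carry in) = 2 → bit 0, carry out 1
  col 7: 0 + 1 + 1 (carry in) = 2 → bit 0, carry out 1
  col 8: 1 + 1 + 1 (carry in) = 3 → bit 1, carry out 1
  col 9: 0 + 0 + 1 (carry in) = 1 → bit 1, carry out 0
Reading bits MSB→LSB: 1100011000
Strip leading zeros: 1100011000
= 1100011000


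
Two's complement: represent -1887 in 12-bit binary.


Original: 011101011111
Step 1 - Invert all bits: 100010100000
Step 2 - Add 1: 100010100000 + 1
= 100010100001 (represents -1887)


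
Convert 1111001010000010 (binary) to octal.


Group into 3-bit groups: 001111001010000010
  001 = 1
  111 = 7
  001 = 1
  010 = 2
  000 = 0
  010 = 2
= 0o171202


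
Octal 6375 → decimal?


Positional values:
Position 0: 5 × 8^0 = 5
Position 1: 7 × 8^1 = 56
Position 2: 3 × 8^2 = 192
Position 3: 6 × 8^3 = 3072
Sum = 5 + 56 + 192 + 3072
= 3325


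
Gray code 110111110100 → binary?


Gray code: 110111110100
MSB stays the same: 1
Each subsequent bit = prev_binary XOR current_gray:
  B[1] = 1 XOR 1 = 0
  B[2] = 0 XOR 0 = 0
  B[3] = 0 XOR 1 = 1
  B[4] = 1 XOR 1 = 0
  B[5] = 0 XOR 1 = 1
  B[6] = 1 XOR 1 = 0
  B[7] = 0 XOR 1 = 1
  B[8] = 1 XOR 0 = 1
  B[9] = 1 XOR 1 = 0
  B[10] = 0 XOR 0 = 0
  B[11] = 0 XOR 0 = 0
= 100101011000 (2392 decimal)


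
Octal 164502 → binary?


Each octal digit → 3 binary bits:
  1 = 001
  6 = 110
  4 = 100
  5 = 101
  0 = 000
  2 = 010
Concatenate: 001 110 100 101 000 010
= 001110100101000010


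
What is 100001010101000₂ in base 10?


Positional values:
Bit 3: 1 × 2^3 = 8
Bit 5: 1 × 2^5 = 32
Bit 7: 1 × 2^7 = 128
Bit 9: 1 × 2^9 = 512
Bit 14: 1 × 2^14 = 16384
Sum = 8 + 32 + 128 + 512 + 16384
= 17064


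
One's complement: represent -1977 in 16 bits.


Original: 0000011110111001
Invert all bits:
  bit 0: 0 → 1
  bit 1: 0 → 1
  bit 2: 0 → 1
  bit 3: 0 → 1
  bit 4: 0 → 1
  bit 5: 1 → 0
  bit 6: 1 → 0
  bit 7: 1 → 0
  bit 8: 1 → 0
  bit 9: 0 → 1
  bit 10: 1 → 0
  bit 11: 1 → 0
  bit 12: 1 → 0
  bit 13: 0 → 1
  bit 14: 0 → 1
  bit 15: 1 → 0
= 1111100001000110


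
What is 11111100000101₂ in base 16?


Group into 4-bit nibbles: 0011111100000101
  0011 = 3
  1111 = F
  0000 = 0
  0101 = 5
= 0x3F05


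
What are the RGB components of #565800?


Hex: #565800
R = 56₁₆ = 86
G = 58₁₆ = 88
B = 00₁₆ = 0
= RGB(86, 88, 0)


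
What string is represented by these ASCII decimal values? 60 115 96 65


Codes (decimal): 60 115 96 65
Per-code ASCII lookup:
  60  (special character) → '<'
  115  (range 97-122: lowercase, 115 - 97 = 18) → 's'
  96  (special character) → '`'
  65  (range 65-90: uppercase, 65 - 65 = 0) → 'A'
= '<s`A'


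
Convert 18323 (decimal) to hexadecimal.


Divide by 16 repeatedly:
18323 ÷ 16 = 1145 remainder 3 (3)
1145 ÷ 16 = 71 remainder 9 (9)
71 ÷ 16 = 4 remainder 7 (7)
4 ÷ 16 = 0 remainder 4 (4)
Reading remainders bottom-up:
= 0x4793


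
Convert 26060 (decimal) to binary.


Divide by 2 repeatedly:
26060 ÷ 2 = 13030 remainder 0
13030 ÷ 2 = 6515 remainder 0
6515 ÷ 2 = 3257 remainder 1
3257 ÷ 2 = 1628 remainder 1
1628 ÷ 2 = 814 remainder 0
814 ÷ 2 = 407 remainder 0
407 ÷ 2 = 203 remainder 1
203 ÷ 2 = 101 remainder 1
101 ÷ 2 = 50 remainder 1
50 ÷ 2 = 25 remainder 0
25 ÷ 2 = 12 remainder 1
12 ÷ 2 = 6 remainder 0
6 ÷ 2 = 3 remainder 0
3 ÷ 2 = 1 remainder 1
1 ÷ 2 = 0 remainder 1
Reading remainders bottom-up:
= 110010111001100


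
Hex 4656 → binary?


Each hex digit → 4 binary bits:
  4 = 0100
  6 = 0110
  5 = 0101
  6 = 0110
Concatenate: 0100 0110 0101 0110
= 0100011001010110


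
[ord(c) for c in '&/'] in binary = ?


String: '&/'  (2 characters)
Per-character ASCII lookup:
  '&': special character: '&' = 38 → 100110
  '/': special character: '/' = 47 → 101111
= 100110 101111


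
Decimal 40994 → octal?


Divide by 8 repeatedly:
40994 ÷ 8 = 5124 remainder 2
5124 ÷ 8 = 640 remainder 4
640 ÷ 8 = 80 remainder 0
80 ÷ 8 = 10 remainder 0
10 ÷ 8 = 1 remainder 2
1 ÷ 8 = 0 remainder 1
Reading remainders bottom-up:
= 0o120042


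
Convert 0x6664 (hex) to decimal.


Positional values:
Position 0: 4 × 16^0 = 4 × 1 = 4
Position 1: 6 × 16^1 = 6 × 16 = 96
Position 2: 6 × 16^2 = 6 × 256 = 1536
Position 3: 6 × 16^3 = 6 × 4096 = 24576
Sum = 4 + 96 + 1536 + 24576
= 26212


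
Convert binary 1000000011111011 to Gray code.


Binary: 1000000011111011
Gray code: G = B XOR (B >> 1)
B >> 1 = 0100000001111101
1000000011111011 XOR 0100000001111101:
  1 XOR 0 = 1
  0 XOR 1 = 1
  0 XOR 0 = 0
  0 XOR 0 = 0
  0 XOR 0 = 0
  0 XOR 0 = 0
  0 XOR 0 = 0
  0 XOR 0 = 0
  1 XOR 0 = 1
  1 XOR 1 = 0
  1 XOR 1 = 0
  1 XOR 1 = 0
  1 XOR 1 = 0
  0 XOR 1 = 1
  1 XOR 0 = 1
  1 XOR 1 = 0
= 1100000010000110


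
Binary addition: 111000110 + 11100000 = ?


Align and add column by column (LSB to MSB, carry propagating):
  0111000110
+ 0011100000
  ----------
  col 0: 0 + 0 + 0 (carry in) = 0 → bit 0, carry out 0
  col 1: 1 + 0 + 0 (carry in) = 1 → bit 1, carry out 0
  col 2: 1 + 0 + 0 (carry in) = 1 → bit 1, carry out 0
  col 3: 0 + 0 + 0 (carry in) = 0 → bit 0, carry out 0
  col 4: 0 + 0 + 0 (carry in) = 0 → bit 0, carry out 0
  col 5: 0 + 1 + 0 (carry in) = 1 → bit 1, carry out 0
  col 6: 1 + 1 + 0 (carry in) = 2 → bit 0, carry out 1
  col 7: 1 + 1 + 1 (carry in) = 3 → bit 1, carry out 1
  col 8: 1 + 0 + 1 (carry in) = 2 → bit 0, carry out 1
  col 9: 0 + 0 + 1 (carry in) = 1 → bit 1, carry out 0
Reading bits MSB→LSB: 1010100110
Strip leading zeros: 1010100110
= 1010100110


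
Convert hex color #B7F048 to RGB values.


Hex: #B7F048
R = B7₁₆ = 183
G = F0₁₆ = 240
B = 48₁₆ = 72
= RGB(183, 240, 72)


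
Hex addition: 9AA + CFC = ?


Align and add column by column (LSB to MSB, each column mod 16 with carry):
  09AA
+ 0CFC
  ----
  col 0: A(10) + C(12) + 0 (carry in) = 22 → 6(6), carry out 1
  col 1: A(10) + F(15) + 1 (carry in) = 26 → A(10), carry out 1
  col 2: 9(9) + C(12) + 1 (carry in) = 22 → 6(6), carry out 1
  col 3: 0(0) + 0(0) + 1 (carry in) = 1 → 1(1), carry out 0
Reading digits MSB→LSB: 16A6
Strip leading zeros: 16A6
= 0x16A6


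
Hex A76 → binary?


Each hex digit → 4 binary bits:
  A = 1010
  7 = 0111
  6 = 0110
Concatenate: 1010 0111 0110
= 101001110110


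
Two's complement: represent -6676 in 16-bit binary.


Original: 0001101000010100
Step 1 - Invert all bits: 1110010111101011
Step 2 - Add 1: 1110010111101011 + 1
= 1110010111101100 (represents -6676)


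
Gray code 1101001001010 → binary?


Gray code: 1101001001010
MSB stays the same: 1
Each subsequent bit = prev_binary XOR current_gray:
  B[1] = 1 XOR 1 = 0
  B[2] = 0 XOR 0 = 0
  B[3] = 0 XOR 1 = 1
  B[4] = 1 XOR 0 = 1
  B[5] = 1 XOR 0 = 1
  B[6] = 1 XOR 1 = 0
  B[7] = 0 XOR 0 = 0
  B[8] = 0 XOR 0 = 0
  B[9] = 0 XOR 1 = 1
  B[10] = 1 XOR 0 = 1
  B[11] = 1 XOR 1 = 0
  B[12] = 0 XOR 0 = 0
= 1001110001100 (5004 decimal)


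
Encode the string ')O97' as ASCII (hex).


String: ')O97'  (4 characters)
Per-character ASCII lookup:
  ')': special character: ')' = 41 → 0x29
  'O': uppercase starts at 65: 'O' = 65 + 14 = 79 → 0x4F
  '9': digits start at 48: '9' = 48 + 9 = 57 → 0x39
  '7': digits start at 48: '7' = 48 + 7 = 55 → 0x37
= 0x29 0x4F 0x39 0x37


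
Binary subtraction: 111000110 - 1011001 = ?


Align and subtract column by column (LSB to MSB, borrowing when needed):
  111000110
- 001011001
  ---------
  col 0: (0 - 0 borrow-in) - 1 → borrow from next column: (0+2) - 1 = 1, borrow out 1
  col 1: (1 - 1 borrow-in) - 0 → 0 - 0 = 0, borrow out 0
  col 2: (1 - 0 borrow-in) - 0 → 1 - 0 = 1, borrow out 0
  col 3: (0 - 0 borrow-in) - 1 → borrow from next column: (0+2) - 1 = 1, borrow out 1
  col 4: (0 - 1 borrow-in) - 1 → borrow from next column: (-1+2) - 1 = 0, borrow out 1
  col 5: (0 - 1 borrow-in) - 0 → borrow from next column: (-1+2) - 0 = 1, borrow out 1
  col 6: (1 - 1 borrow-in) - 1 → borrow from next column: (0+2) - 1 = 1, borrow out 1
  col 7: (1 - 1 borrow-in) - 0 → 0 - 0 = 0, borrow out 0
  col 8: (1 - 0 borrow-in) - 0 → 1 - 0 = 1, borrow out 0
Reading bits MSB→LSB: 101101101
Strip leading zeros: 101101101
= 101101101


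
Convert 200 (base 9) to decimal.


Positional values (base 9):
  0 × 9^0 = 0 × 1 = 0
  0 × 9^1 = 0 × 9 = 0
  2 × 9^2 = 2 × 81 = 162
Sum = 0 + 0 + 162
= 162


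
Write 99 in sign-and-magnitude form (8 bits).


Sign bit: 0 (positive)
Magnitude: 99 = 1100011
= 01100011


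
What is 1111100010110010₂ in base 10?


Positional values:
Bit 1: 1 × 2^1 = 2
Bit 4: 1 × 2^4 = 16
Bit 5: 1 × 2^5 = 32
Bit 7: 1 × 2^7 = 128
Bit 11: 1 × 2^11 = 2048
Bit 12: 1 × 2^12 = 4096
Bit 13: 1 × 2^13 = 8192
Bit 14: 1 × 2^14 = 16384
Bit 15: 1 × 2^15 = 32768
Sum = 2 + 16 + 32 + 128 + 2048 + 4096 + 8192 + 16384 + 32768
= 63666


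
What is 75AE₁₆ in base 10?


Positional values:
Position 0: E × 16^0 = 14 × 1 = 14
Position 1: A × 16^1 = 10 × 16 = 160
Position 2: 5 × 16^2 = 5 × 256 = 1280
Position 3: 7 × 16^3 = 7 × 4096 = 28672
Sum = 14 + 160 + 1280 + 28672
= 30126


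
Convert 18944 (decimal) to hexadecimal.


Divide by 16 repeatedly:
18944 ÷ 16 = 1184 remainder 0 (0)
1184 ÷ 16 = 74 remainder 0 (0)
74 ÷ 16 = 4 remainder 10 (A)
4 ÷ 16 = 0 remainder 4 (4)
Reading remainders bottom-up:
= 0x4A00


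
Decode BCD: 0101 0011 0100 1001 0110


Each 4-bit group → digit:
  0101 → 5
  0011 → 3
  0100 → 4
  1001 → 9
  0110 → 6
= 53496


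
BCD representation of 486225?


Each digit → 4-bit binary:
  4 → 0100
  8 → 1000
  6 → 0110
  2 → 0010
  2 → 0010
  5 → 0101
= 0100 1000 0110 0010 0010 0101


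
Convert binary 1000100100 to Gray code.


Binary: 1000100100
Gray code: G = B XOR (B >> 1)
B >> 1 = 0100010010
1000100100 XOR 0100010010:
  1 XOR 0 = 1
  0 XOR 1 = 1
  0 XOR 0 = 0
  0 XOR 0 = 0
  1 XOR 0 = 1
  0 XOR 1 = 1
  0 XOR 0 = 0
  1 XOR 0 = 1
  0 XOR 1 = 1
  0 XOR 0 = 0
= 1100110110


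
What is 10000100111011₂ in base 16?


Group into 4-bit nibbles: 0010000100111011
  0010 = 2
  0001 = 1
  0011 = 3
  1011 = B
= 0x213B


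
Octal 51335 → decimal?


Positional values:
Position 0: 5 × 8^0 = 5
Position 1: 3 × 8^1 = 24
Position 2: 3 × 8^2 = 192
Position 3: 1 × 8^3 = 512
Position 4: 5 × 8^4 = 20480
Sum = 5 + 24 + 192 + 512 + 20480
= 21213


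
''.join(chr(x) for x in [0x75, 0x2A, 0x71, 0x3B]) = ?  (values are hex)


Codes (hex): 0x75 0x2A 0x71 0x3B
Per-code ASCII lookup:
  0x75 = 117  (range 97-122: lowercase, 117 - 97 = 20) → 'u'
  0x2A = 42  (special character) → '*'
  0x71 = 113  (range 97-122: lowercase, 113 - 97 = 16) → 'q'
  0x3B = 59  (special character) → ';'
= 'u*q;'


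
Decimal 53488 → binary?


Divide by 2 repeatedly:
53488 ÷ 2 = 26744 remainder 0
26744 ÷ 2 = 13372 remainder 0
13372 ÷ 2 = 6686 remainder 0
6686 ÷ 2 = 3343 remainder 0
3343 ÷ 2 = 1671 remainder 1
1671 ÷ 2 = 835 remainder 1
835 ÷ 2 = 417 remainder 1
417 ÷ 2 = 208 remainder 1
208 ÷ 2 = 104 remainder 0
104 ÷ 2 = 52 remainder 0
52 ÷ 2 = 26 remainder 0
26 ÷ 2 = 13 remainder 0
13 ÷ 2 = 6 remainder 1
6 ÷ 2 = 3 remainder 0
3 ÷ 2 = 1 remainder 1
1 ÷ 2 = 0 remainder 1
Reading remainders bottom-up:
= 1101000011110000


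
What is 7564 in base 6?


Divide by 6 repeatedly:
7564 ÷ 6 = 1260 remainder 4
1260 ÷ 6 = 210 remainder 0
210 ÷ 6 = 35 remainder 0
35 ÷ 6 = 5 remainder 5
5 ÷ 6 = 0 remainder 5
Reading remainders bottom-up:
= 55004


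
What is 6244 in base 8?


Divide by 8 repeatedly:
6244 ÷ 8 = 780 remainder 4
780 ÷ 8 = 97 remainder 4
97 ÷ 8 = 12 remainder 1
12 ÷ 8 = 1 remainder 4
1 ÷ 8 = 0 remainder 1
Reading remainders bottom-up:
= 0o14144


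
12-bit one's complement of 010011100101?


Original: 010011100101
Invert all bits:
  bit 0: 0 → 1
  bit 1: 1 → 0
  bit 2: 0 → 1
  bit 3: 0 → 1
  bit 4: 1 → 0
  bit 5: 1 → 0
  bit 6: 1 → 0
  bit 7: 0 → 1
  bit 8: 0 → 1
  bit 9: 1 → 0
  bit 10: 0 → 1
  bit 11: 1 → 0
= 101100011010


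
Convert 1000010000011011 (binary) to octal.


Group into 3-bit groups: 001000010000011011
  001 = 1
  000 = 0
  010 = 2
  000 = 0
  011 = 3
  011 = 3
= 0o102033


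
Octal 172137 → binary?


Each octal digit → 3 binary bits:
  1 = 001
  7 = 111
  2 = 010
  1 = 001
  3 = 011
  7 = 111
Concatenate: 001 111 010 001 011 111
= 001111010001011111


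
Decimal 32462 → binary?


Divide by 2 repeatedly:
32462 ÷ 2 = 16231 remainder 0
16231 ÷ 2 = 8115 remainder 1
8115 ÷ 2 = 4057 remainder 1
4057 ÷ 2 = 2028 remainder 1
2028 ÷ 2 = 1014 remainder 0
1014 ÷ 2 = 507 remainder 0
507 ÷ 2 = 253 remainder 1
253 ÷ 2 = 126 remainder 1
126 ÷ 2 = 63 remainder 0
63 ÷ 2 = 31 remainder 1
31 ÷ 2 = 15 remainder 1
15 ÷ 2 = 7 remainder 1
7 ÷ 2 = 3 remainder 1
3 ÷ 2 = 1 remainder 1
1 ÷ 2 = 0 remainder 1
Reading remainders bottom-up:
= 111111011001110


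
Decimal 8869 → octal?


Divide by 8 repeatedly:
8869 ÷ 8 = 1108 remainder 5
1108 ÷ 8 = 138 remainder 4
138 ÷ 8 = 17 remainder 2
17 ÷ 8 = 2 remainder 1
2 ÷ 8 = 0 remainder 2
Reading remainders bottom-up:
= 0o21245


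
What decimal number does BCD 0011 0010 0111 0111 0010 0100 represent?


Each 4-bit group → digit:
  0011 → 3
  0010 → 2
  0111 → 7
  0111 → 7
  0010 → 2
  0100 → 4
= 327724


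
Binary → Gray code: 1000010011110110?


Binary: 1000010011110110
Gray code: G = B XOR (B >> 1)
B >> 1 = 0100001001111011
1000010011110110 XOR 0100001001111011:
  1 XOR 0 = 1
  0 XOR 1 = 1
  0 XOR 0 = 0
  0 XOR 0 = 0
  0 XOR 0 = 0
  1 XOR 0 = 1
  0 XOR 1 = 1
  0 XOR 0 = 0
  1 XOR 0 = 1
  1 XOR 1 = 0
  1 XOR 1 = 0
  1 XOR 1 = 0
  0 XOR 1 = 1
  1 XOR 0 = 1
  1 XOR 1 = 0
  0 XOR 1 = 1
= 1100011010001101


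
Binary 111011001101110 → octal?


Group into 3-bit groups: 111011001101110
  111 = 7
  011 = 3
  001 = 1
  101 = 5
  110 = 6
= 0o73156


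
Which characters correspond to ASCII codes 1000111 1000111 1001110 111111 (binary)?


Codes (binary): 1000111 1000111 1001110 111111
Per-code ASCII lookup:
  1000111 = 71  (range 65-90: uppercase, 71 - 65 = 6) → 'G'
  1000111 = 71  (range 65-90: uppercase, 71 - 65 = 6) → 'G'
  1001110 = 78  (range 65-90: uppercase, 78 - 65 = 13) → 'N'
  111111 = 63  (special character) → '?'
= 'GGN?'


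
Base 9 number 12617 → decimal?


Positional values (base 9):
  7 × 9^0 = 7 × 1 = 7
  1 × 9^1 = 1 × 9 = 9
  6 × 9^2 = 6 × 81 = 486
  2 × 9^3 = 2 × 729 = 1458
  1 × 9^4 = 1 × 6561 = 6561
Sum = 7 + 9 + 486 + 1458 + 6561
= 8521


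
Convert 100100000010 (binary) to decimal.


Positional values:
Bit 1: 1 × 2^1 = 2
Bit 8: 1 × 2^8 = 256
Bit 11: 1 × 2^11 = 2048
Sum = 2 + 256 + 2048
= 2306


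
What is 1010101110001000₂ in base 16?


Group into 4-bit nibbles: 1010101110001000
  1010 = A
  1011 = B
  1000 = 8
  1000 = 8
= 0xAB88


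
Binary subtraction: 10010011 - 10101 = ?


Align and subtract column by column (LSB to MSB, borrowing when needed):
  10010011
- 00010101
  --------
  col 0: (1 - 0 borrow-in) - 1 → 1 - 1 = 0, borrow out 0
  col 1: (1 - 0 borrow-in) - 0 → 1 - 0 = 1, borrow out 0
  col 2: (0 - 0 borrow-in) - 1 → borrow from next column: (0+2) - 1 = 1, borrow out 1
  col 3: (0 - 1 borrow-in) - 0 → borrow from next column: (-1+2) - 0 = 1, borrow out 1
  col 4: (1 - 1 borrow-in) - 1 → borrow from next column: (0+2) - 1 = 1, borrow out 1
  col 5: (0 - 1 borrow-in) - 0 → borrow from next column: (-1+2) - 0 = 1, borrow out 1
  col 6: (0 - 1 borrow-in) - 0 → borrow from next column: (-1+2) - 0 = 1, borrow out 1
  col 7: (1 - 1 borrow-in) - 0 → 0 - 0 = 0, borrow out 0
Reading bits MSB→LSB: 01111110
Strip leading zeros: 1111110
= 1111110


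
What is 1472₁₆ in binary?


Each hex digit → 4 binary bits:
  1 = 0001
  4 = 0100
  7 = 0111
  2 = 0010
Concatenate: 0001 0100 0111 0010
= 0001010001110010


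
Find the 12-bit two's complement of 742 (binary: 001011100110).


Original: 001011100110
Step 1 - Invert all bits: 110100011001
Step 2 - Add 1: 110100011001 + 1
= 110100011010 (represents -742)


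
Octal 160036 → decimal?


Positional values:
Position 0: 6 × 8^0 = 6
Position 1: 3 × 8^1 = 24
Position 2: 0 × 8^2 = 0
Position 3: 0 × 8^3 = 0
Position 4: 6 × 8^4 = 24576
Position 5: 1 × 8^5 = 32768
Sum = 6 + 24 + 0 + 0 + 24576 + 32768
= 57374


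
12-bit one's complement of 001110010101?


Original: 001110010101
Invert all bits:
  bit 0: 0 → 1
  bit 1: 0 → 1
  bit 2: 1 → 0
  bit 3: 1 → 0
  bit 4: 1 → 0
  bit 5: 0 → 1
  bit 6: 0 → 1
  bit 7: 1 → 0
  bit 8: 0 → 1
  bit 9: 1 → 0
  bit 10: 0 → 1
  bit 11: 1 → 0
= 110001101010


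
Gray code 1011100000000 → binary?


Gray code: 1011100000000
MSB stays the same: 1
Each subsequent bit = prev_binary XOR current_gray:
  B[1] = 1 XOR 0 = 1
  B[2] = 1 XOR 1 = 0
  B[3] = 0 XOR 1 = 1
  B[4] = 1 XOR 1 = 0
  B[5] = 0 XOR 0 = 0
  B[6] = 0 XOR 0 = 0
  B[7] = 0 XOR 0 = 0
  B[8] = 0 XOR 0 = 0
  B[9] = 0 XOR 0 = 0
  B[10] = 0 XOR 0 = 0
  B[11] = 0 XOR 0 = 0
  B[12] = 0 XOR 0 = 0
= 1101000000000 (6656 decimal)


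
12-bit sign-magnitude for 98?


Sign bit: 0 (positive)
Magnitude: 98 = 00001100010
= 000001100010


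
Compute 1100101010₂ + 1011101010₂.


Align and add column by column (LSB to MSB, carry propagating):
  01100101010
+ 01011101010
  -----------
  col 0: 0 + 0 + 0 (carry in) = 0 → bit 0, carry out 0
  col 1: 1 + 1 + 0 (carry in) = 2 → bit 0, carry out 1
  col 2: 0 + 0 + 1 (carry in) = 1 → bit 1, carry out 0
  col 3: 1 + 1 + 0 (carry in) = 2 → bit 0, carry out 1
  col 4: 0 + 0 + 1 (carry in) = 1 → bit 1, carry out 0
  col 5: 1 + 1 + 0 (carry in) = 2 → bit 0, carry out 1
  col 6: 0 + 1 + 1 (carry in) = 2 → bit 0, carry out 1
  col 7: 0 + 1 + 1 (carry in) = 2 → bit 0, carry out 1
  col 8: 1 + 0 + 1 (carry in) = 2 → bit 0, carry out 1
  col 9: 1 + 1 + 1 (carry in) = 3 → bit 1, carry out 1
  col 10: 0 + 0 + 1 (carry in) = 1 → bit 1, carry out 0
Reading bits MSB→LSB: 11000010100
Strip leading zeros: 11000010100
= 11000010100


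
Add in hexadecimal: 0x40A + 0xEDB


Align and add column by column (LSB to MSB, each column mod 16 with carry):
  040A
+ 0EDB
  ----
  col 0: A(10) + B(11) + 0 (carry in) = 21 → 5(5), carry out 1
  col 1: 0(0) + D(13) + 1 (carry in) = 14 → E(14), carry out 0
  col 2: 4(4) + E(14) + 0 (carry in) = 18 → 2(2), carry out 1
  col 3: 0(0) + 0(0) + 1 (carry in) = 1 → 1(1), carry out 0
Reading digits MSB→LSB: 12E5
Strip leading zeros: 12E5
= 0x12E5


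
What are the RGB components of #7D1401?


Hex: #7D1401
R = 7D₁₆ = 125
G = 14₁₆ = 20
B = 01₁₆ = 1
= RGB(125, 20, 1)


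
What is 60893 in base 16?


Divide by 16 repeatedly:
60893 ÷ 16 = 3805 remainder 13 (D)
3805 ÷ 16 = 237 remainder 13 (D)
237 ÷ 16 = 14 remainder 13 (D)
14 ÷ 16 = 0 remainder 14 (E)
Reading remainders bottom-up:
= 0xEDDD


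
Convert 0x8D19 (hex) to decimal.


Positional values:
Position 0: 9 × 16^0 = 9 × 1 = 9
Position 1: 1 × 16^1 = 1 × 16 = 16
Position 2: D × 16^2 = 13 × 256 = 3328
Position 3: 8 × 16^3 = 8 × 4096 = 32768
Sum = 9 + 16 + 3328 + 32768
= 36121


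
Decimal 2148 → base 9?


Divide by 9 repeatedly:
2148 ÷ 9 = 238 remainder 6
238 ÷ 9 = 26 remainder 4
26 ÷ 9 = 2 remainder 8
2 ÷ 9 = 0 remainder 2
Reading remainders bottom-up:
= 2846


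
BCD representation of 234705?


Each digit → 4-bit binary:
  2 → 0010
  3 → 0011
  4 → 0100
  7 → 0111
  0 → 0000
  5 → 0101
= 0010 0011 0100 0111 0000 0101


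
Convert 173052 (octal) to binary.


Each octal digit → 3 binary bits:
  1 = 001
  7 = 111
  3 = 011
  0 = 000
  5 = 101
  2 = 010
Concatenate: 001 111 011 000 101 010
= 001111011000101010


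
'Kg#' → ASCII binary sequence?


String: 'Kg#'  (3 characters)
Per-character ASCII lookup:
  'K': uppercase starts at 65: 'K' = 65 + 10 = 75 → 1001011
  'g': lowercase starts at 97: 'g' = 97 + 6 = 103 → 1100111
  '#': special character: '#' = 35 → 100011
= 1001011 1100111 100011


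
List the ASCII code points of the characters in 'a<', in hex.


String: 'a<'  (2 characters)
Per-character ASCII lookup:
  'a': lowercase starts at 97: 'a' = 97 + 0 = 97 → 0x61
  '<': special character: '<' = 60 → 0x3C
= 0x61 0x3C


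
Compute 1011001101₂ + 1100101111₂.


Align and add column by column (LSB to MSB, carry propagating):
  01011001101
+ 01100101111
  -----------
  col 0: 1 + 1 + 0 (carry in) = 2 → bit 0, carry out 1
  col 1: 0 + 1 + 1 (carry in) = 2 → bit 0, carry out 1
  col 2: 1 + 1 + 1 (carry in) = 3 → bit 1, carry out 1
  col 3: 1 + 1 + 1 (carry in) = 3 → bit 1, carry out 1
  col 4: 0 + 0 + 1 (carry in) = 1 → bit 1, carry out 0
  col 5: 0 + 1 + 0 (carry in) = 1 → bit 1, carry out 0
  col 6: 1 + 0 + 0 (carry in) = 1 → bit 1, carry out 0
  col 7: 1 + 0 + 0 (carry in) = 1 → bit 1, carry out 0
  col 8: 0 + 1 + 0 (carry in) = 1 → bit 1, carry out 0
  col 9: 1 + 1 + 0 (carry in) = 2 → bit 0, carry out 1
  col 10: 0 + 0 + 1 (carry in) = 1 → bit 1, carry out 0
Reading bits MSB→LSB: 10111111100
Strip leading zeros: 10111111100
= 10111111100


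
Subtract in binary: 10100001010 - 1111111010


Align and subtract column by column (LSB to MSB, borrowing when needed):
  10100001010
- 01111111010
  -----------
  col 0: (0 - 0 borrow-in) - 0 → 0 - 0 = 0, borrow out 0
  col 1: (1 - 0 borrow-in) - 1 → 1 - 1 = 0, borrow out 0
  col 2: (0 - 0 borrow-in) - 0 → 0 - 0 = 0, borrow out 0
  col 3: (1 - 0 borrow-in) - 1 → 1 - 1 = 0, borrow out 0
  col 4: (0 - 0 borrow-in) - 1 → borrow from next column: (0+2) - 1 = 1, borrow out 1
  col 5: (0 - 1 borrow-in) - 1 → borrow from next column: (-1+2) - 1 = 0, borrow out 1
  col 6: (0 - 1 borrow-in) - 1 → borrow from next column: (-1+2) - 1 = 0, borrow out 1
  col 7: (0 - 1 borrow-in) - 1 → borrow from next column: (-1+2) - 1 = 0, borrow out 1
  col 8: (1 - 1 borrow-in) - 1 → borrow from next column: (0+2) - 1 = 1, borrow out 1
  col 9: (0 - 1 borrow-in) - 1 → borrow from next column: (-1+2) - 1 = 0, borrow out 1
  col 10: (1 - 1 borrow-in) - 0 → 0 - 0 = 0, borrow out 0
Reading bits MSB→LSB: 00100010000
Strip leading zeros: 100010000
= 100010000
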